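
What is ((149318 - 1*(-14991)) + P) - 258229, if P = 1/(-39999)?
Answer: -3756706081/39999 ≈ -93920.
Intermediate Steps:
P = -1/39999 ≈ -2.5001e-5
((149318 - 1*(-14991)) + P) - 258229 = ((149318 - 1*(-14991)) - 1/39999) - 258229 = ((149318 + 14991) - 1/39999) - 258229 = (164309 - 1/39999) - 258229 = 6572195690/39999 - 258229 = -3756706081/39999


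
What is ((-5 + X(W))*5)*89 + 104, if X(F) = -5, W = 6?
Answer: -4346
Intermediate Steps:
((-5 + X(W))*5)*89 + 104 = ((-5 - 5)*5)*89 + 104 = -10*5*89 + 104 = -50*89 + 104 = -4450 + 104 = -4346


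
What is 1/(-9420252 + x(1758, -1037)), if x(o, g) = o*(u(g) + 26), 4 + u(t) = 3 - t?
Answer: -1/7553256 ≈ -1.3239e-7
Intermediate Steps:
u(t) = -1 - t (u(t) = -4 + (3 - t) = -1 - t)
x(o, g) = o*(25 - g) (x(o, g) = o*((-1 - g) + 26) = o*(25 - g))
1/(-9420252 + x(1758, -1037)) = 1/(-9420252 + 1758*(25 - 1*(-1037))) = 1/(-9420252 + 1758*(25 + 1037)) = 1/(-9420252 + 1758*1062) = 1/(-9420252 + 1866996) = 1/(-7553256) = -1/7553256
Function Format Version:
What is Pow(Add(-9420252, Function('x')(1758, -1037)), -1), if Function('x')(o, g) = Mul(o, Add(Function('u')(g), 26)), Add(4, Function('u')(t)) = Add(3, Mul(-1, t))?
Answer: Rational(-1, 7553256) ≈ -1.3239e-7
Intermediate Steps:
Function('u')(t) = Add(-1, Mul(-1, t)) (Function('u')(t) = Add(-4, Add(3, Mul(-1, t))) = Add(-1, Mul(-1, t)))
Function('x')(o, g) = Mul(o, Add(25, Mul(-1, g))) (Function('x')(o, g) = Mul(o, Add(Add(-1, Mul(-1, g)), 26)) = Mul(o, Add(25, Mul(-1, g))))
Pow(Add(-9420252, Function('x')(1758, -1037)), -1) = Pow(Add(-9420252, Mul(1758, Add(25, Mul(-1, -1037)))), -1) = Pow(Add(-9420252, Mul(1758, Add(25, 1037))), -1) = Pow(Add(-9420252, Mul(1758, 1062)), -1) = Pow(Add(-9420252, 1866996), -1) = Pow(-7553256, -1) = Rational(-1, 7553256)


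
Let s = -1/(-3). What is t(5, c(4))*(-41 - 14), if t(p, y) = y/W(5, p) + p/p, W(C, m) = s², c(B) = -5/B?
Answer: 2255/4 ≈ 563.75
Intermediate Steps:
s = ⅓ (s = -1*(-⅓) = ⅓ ≈ 0.33333)
W(C, m) = ⅑ (W(C, m) = (⅓)² = ⅑)
t(p, y) = 1 + 9*y (t(p, y) = y/(⅑) + p/p = y*9 + 1 = 9*y + 1 = 1 + 9*y)
t(5, c(4))*(-41 - 14) = (1 + 9*(-5/4))*(-41 - 14) = (1 + 9*(-5*¼))*(-55) = (1 + 9*(-5/4))*(-55) = (1 - 45/4)*(-55) = -41/4*(-55) = 2255/4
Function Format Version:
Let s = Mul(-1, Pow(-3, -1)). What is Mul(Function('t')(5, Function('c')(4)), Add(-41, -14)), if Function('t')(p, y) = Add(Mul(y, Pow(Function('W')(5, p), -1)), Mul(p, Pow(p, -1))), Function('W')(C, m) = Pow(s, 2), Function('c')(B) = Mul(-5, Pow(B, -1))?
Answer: Rational(2255, 4) ≈ 563.75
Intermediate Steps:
s = Rational(1, 3) (s = Mul(-1, Rational(-1, 3)) = Rational(1, 3) ≈ 0.33333)
Function('W')(C, m) = Rational(1, 9) (Function('W')(C, m) = Pow(Rational(1, 3), 2) = Rational(1, 9))
Function('t')(p, y) = Add(1, Mul(9, y)) (Function('t')(p, y) = Add(Mul(y, Pow(Rational(1, 9), -1)), Mul(p, Pow(p, -1))) = Add(Mul(y, 9), 1) = Add(Mul(9, y), 1) = Add(1, Mul(9, y)))
Mul(Function('t')(5, Function('c')(4)), Add(-41, -14)) = Mul(Add(1, Mul(9, Mul(-5, Pow(4, -1)))), Add(-41, -14)) = Mul(Add(1, Mul(9, Mul(-5, Rational(1, 4)))), -55) = Mul(Add(1, Mul(9, Rational(-5, 4))), -55) = Mul(Add(1, Rational(-45, 4)), -55) = Mul(Rational(-41, 4), -55) = Rational(2255, 4)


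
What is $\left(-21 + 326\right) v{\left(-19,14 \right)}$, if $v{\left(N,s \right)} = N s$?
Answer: $-81130$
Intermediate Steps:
$\left(-21 + 326\right) v{\left(-19,14 \right)} = \left(-21 + 326\right) \left(\left(-19\right) 14\right) = 305 \left(-266\right) = -81130$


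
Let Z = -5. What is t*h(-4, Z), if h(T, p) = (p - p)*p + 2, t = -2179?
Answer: -4358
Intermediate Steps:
h(T, p) = 2 (h(T, p) = 0*p + 2 = 0 + 2 = 2)
t*h(-4, Z) = -2179*2 = -4358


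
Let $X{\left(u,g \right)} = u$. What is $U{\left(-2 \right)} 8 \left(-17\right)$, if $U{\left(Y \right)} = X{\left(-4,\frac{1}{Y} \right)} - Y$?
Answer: $272$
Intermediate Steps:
$U{\left(Y \right)} = -4 - Y$
$U{\left(-2 \right)} 8 \left(-17\right) = \left(-4 - -2\right) 8 \left(-17\right) = \left(-4 + 2\right) 8 \left(-17\right) = \left(-2\right) 8 \left(-17\right) = \left(-16\right) \left(-17\right) = 272$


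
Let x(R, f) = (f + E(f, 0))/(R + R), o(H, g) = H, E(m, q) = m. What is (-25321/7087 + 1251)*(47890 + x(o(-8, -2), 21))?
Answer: 846698209771/14174 ≈ 5.9736e+7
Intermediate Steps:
x(R, f) = f/R (x(R, f) = (f + f)/(R + R) = (2*f)/((2*R)) = (2*f)*(1/(2*R)) = f/R)
(-25321/7087 + 1251)*(47890 + x(o(-8, -2), 21)) = (-25321/7087 + 1251)*(47890 + 21/(-8)) = (-25321*1/7087 + 1251)*(47890 + 21*(-⅛)) = (-25321/7087 + 1251)*(47890 - 21/8) = (8840516/7087)*(383099/8) = 846698209771/14174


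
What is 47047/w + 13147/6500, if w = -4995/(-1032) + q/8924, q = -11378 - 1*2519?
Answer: 21338894160321/1488779500 ≈ 14333.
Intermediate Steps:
q = -13897 (q = -11378 - 2519 = -13897)
w = 2519473/767464 (w = -4995/(-1032) - 13897/8924 = -4995*(-1/1032) - 13897*1/8924 = 1665/344 - 13897/8924 = 2519473/767464 ≈ 3.2829)
47047/w + 13147/6500 = 47047/(2519473/767464) + 13147/6500 = 47047*(767464/2519473) + 13147*(1/6500) = 3282443528/229043 + 13147/6500 = 21338894160321/1488779500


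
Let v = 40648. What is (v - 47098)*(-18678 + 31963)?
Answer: -85688250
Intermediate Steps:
(v - 47098)*(-18678 + 31963) = (40648 - 47098)*(-18678 + 31963) = -6450*13285 = -85688250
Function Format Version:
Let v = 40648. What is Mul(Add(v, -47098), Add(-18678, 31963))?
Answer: -85688250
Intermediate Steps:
Mul(Add(v, -47098), Add(-18678, 31963)) = Mul(Add(40648, -47098), Add(-18678, 31963)) = Mul(-6450, 13285) = -85688250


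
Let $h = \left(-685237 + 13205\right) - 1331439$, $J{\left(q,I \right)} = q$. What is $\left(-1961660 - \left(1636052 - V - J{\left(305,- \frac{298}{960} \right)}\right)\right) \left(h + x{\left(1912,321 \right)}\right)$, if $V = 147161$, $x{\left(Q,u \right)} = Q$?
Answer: $6905870933514$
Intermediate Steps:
$h = -2003471$ ($h = -672032 - 1331439 = -2003471$)
$\left(-1961660 - \left(1636052 - V - J{\left(305,- \frac{298}{960} \right)}\right)\right) \left(h + x{\left(1912,321 \right)}\right) = \left(-1961660 + \left(\left(305 + \left(147161 - 846610\right)\right) - 789442\right)\right) \left(-2003471 + 1912\right) = \left(-1961660 + \left(\left(305 + \left(147161 - 846610\right)\right) - 789442\right)\right) \left(-2001559\right) = \left(-1961660 + \left(\left(305 - 699449\right) - 789442\right)\right) \left(-2001559\right) = \left(-1961660 - 1488586\right) \left(-2001559\right) = \left(-3450246\right) \left(-2001559\right) = 6905870933514$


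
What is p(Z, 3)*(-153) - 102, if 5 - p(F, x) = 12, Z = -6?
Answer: 969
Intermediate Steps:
p(F, x) = -7 (p(F, x) = 5 - 1*12 = 5 - 12 = -7)
p(Z, 3)*(-153) - 102 = -7*(-153) - 102 = 1071 - 102 = 969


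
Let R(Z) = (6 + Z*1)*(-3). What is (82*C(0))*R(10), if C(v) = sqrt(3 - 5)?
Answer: -3936*I*sqrt(2) ≈ -5566.3*I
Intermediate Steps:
C(v) = I*sqrt(2) (C(v) = sqrt(-2) = I*sqrt(2))
R(Z) = -18 - 3*Z (R(Z) = (6 + Z)*(-3) = -18 - 3*Z)
(82*C(0))*R(10) = (82*(I*sqrt(2)))*(-18 - 3*10) = (82*I*sqrt(2))*(-18 - 30) = (82*I*sqrt(2))*(-48) = -3936*I*sqrt(2)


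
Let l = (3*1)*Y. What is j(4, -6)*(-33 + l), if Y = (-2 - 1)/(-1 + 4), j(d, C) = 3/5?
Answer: -108/5 ≈ -21.600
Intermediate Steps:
j(d, C) = 3/5 (j(d, C) = 3*(1/5) = 3/5)
Y = -1 (Y = -3/3 = -3*1/3 = -1)
l = -3 (l = (3*1)*(-1) = 3*(-1) = -3)
j(4, -6)*(-33 + l) = 3*(-33 - 3)/5 = (3/5)*(-36) = -108/5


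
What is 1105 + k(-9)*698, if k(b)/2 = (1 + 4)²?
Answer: 36005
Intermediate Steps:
k(b) = 50 (k(b) = 2*(1 + 4)² = 2*5² = 2*25 = 50)
1105 + k(-9)*698 = 1105 + 50*698 = 1105 + 34900 = 36005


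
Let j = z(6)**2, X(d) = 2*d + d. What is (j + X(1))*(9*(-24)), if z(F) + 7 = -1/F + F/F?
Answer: -8862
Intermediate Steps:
X(d) = 3*d
z(F) = -6 - 1/F (z(F) = -7 + (-1/F + F/F) = -7 + (-1/F + 1) = -7 + (1 - 1/F) = -6 - 1/F)
j = 1369/36 (j = (-6 - 1/6)**2 = (-37/6)**2 = 1369/36 ≈ 38.028)
(j + X(1))*(9*(-24)) = (1369/36 + 3*1)*(9*(-24)) = (1369/36 + 3)*(-216) = (1477/36)*(-216) = -8862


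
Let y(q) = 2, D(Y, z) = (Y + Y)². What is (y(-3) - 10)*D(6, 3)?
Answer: -1152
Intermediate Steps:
D(Y, z) = 4*Y² (D(Y, z) = (2*Y)² = 4*Y²)
(y(-3) - 10)*D(6, 3) = (2 - 10)*(4*6²) = -32*36 = -8*144 = -1152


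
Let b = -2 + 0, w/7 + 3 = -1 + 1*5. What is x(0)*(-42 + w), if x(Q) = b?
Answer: 70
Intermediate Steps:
w = 7 (w = -21 + 7*(-1 + 1*5) = -21 + 7*(-1 + 5) = -21 + 7*4 = -21 + 28 = 7)
b = -2
x(Q) = -2
x(0)*(-42 + w) = -2*(-42 + 7) = -2*(-35) = 70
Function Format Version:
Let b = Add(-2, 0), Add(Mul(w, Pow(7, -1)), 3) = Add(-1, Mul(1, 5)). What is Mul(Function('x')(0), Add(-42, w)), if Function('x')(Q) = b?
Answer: 70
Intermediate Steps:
w = 7 (w = Add(-21, Mul(7, Add(-1, Mul(1, 5)))) = Add(-21, Mul(7, Add(-1, 5))) = Add(-21, Mul(7, 4)) = Add(-21, 28) = 7)
b = -2
Function('x')(Q) = -2
Mul(Function('x')(0), Add(-42, w)) = Mul(-2, Add(-42, 7)) = Mul(-2, -35) = 70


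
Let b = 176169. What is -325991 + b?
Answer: -149822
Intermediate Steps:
-325991 + b = -325991 + 176169 = -149822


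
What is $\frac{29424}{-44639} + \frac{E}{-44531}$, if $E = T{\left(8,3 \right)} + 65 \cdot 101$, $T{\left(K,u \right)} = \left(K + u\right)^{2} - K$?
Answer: $- \frac{1608379386}{1987819309} \approx -0.80912$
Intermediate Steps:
$E = 6678$ ($E = \left(\left(8 + 3\right)^{2} - 8\right) + 65 \cdot 101 = \left(11^{2} - 8\right) + 6565 = \left(121 - 8\right) + 6565 = 113 + 6565 = 6678$)
$\frac{29424}{-44639} + \frac{E}{-44531} = \frac{29424}{-44639} + \frac{6678}{-44531} = 29424 \left(- \frac{1}{44639}\right) + 6678 \left(- \frac{1}{44531}\right) = - \frac{29424}{44639} - \frac{6678}{44531} = - \frac{1608379386}{1987819309}$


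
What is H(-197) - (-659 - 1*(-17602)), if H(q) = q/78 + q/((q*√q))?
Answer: -1321751/78 - I*√197/197 ≈ -16946.0 - 0.071247*I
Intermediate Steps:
H(q) = q^(-½) + q/78 (H(q) = q*(1/78) + q/(q^(3/2)) = q/78 + q/q^(3/2) = q/78 + q^(-½) = q^(-½) + q/78)
H(-197) - (-659 - 1*(-17602)) = ((-197)^(-½) + (1/78)*(-197)) - (-659 - 1*(-17602)) = (-I*√197/197 - 197/78) - (-659 + 17602) = (-197/78 - I*√197/197) - 1*16943 = (-197/78 - I*√197/197) - 16943 = -1321751/78 - I*√197/197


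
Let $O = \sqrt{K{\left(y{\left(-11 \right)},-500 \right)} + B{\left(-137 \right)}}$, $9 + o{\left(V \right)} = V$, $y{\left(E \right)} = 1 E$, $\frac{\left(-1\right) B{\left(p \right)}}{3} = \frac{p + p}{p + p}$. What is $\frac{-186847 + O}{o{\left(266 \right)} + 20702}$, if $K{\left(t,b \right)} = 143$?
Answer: $- \frac{186847}{20959} + \frac{2 \sqrt{35}}{20959} \approx -8.9143$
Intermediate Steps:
$B{\left(p \right)} = -3$ ($B{\left(p \right)} = - 3 \frac{p + p}{p + p} = - 3 \frac{2 p}{2 p} = - 3 \cdot 2 p \frac{1}{2 p} = \left(-3\right) 1 = -3$)
$y{\left(E \right)} = E$
$o{\left(V \right)} = -9 + V$
$O = 2 \sqrt{35}$ ($O = \sqrt{143 - 3} = \sqrt{140} = 2 \sqrt{35} \approx 11.832$)
$\frac{-186847 + O}{o{\left(266 \right)} + 20702} = \frac{-186847 + 2 \sqrt{35}}{\left(-9 + 266\right) + 20702} = \frac{-186847 + 2 \sqrt{35}}{257 + 20702} = \frac{-186847 + 2 \sqrt{35}}{20959} = \left(-186847 + 2 \sqrt{35}\right) \frac{1}{20959} = - \frac{186847}{20959} + \frac{2 \sqrt{35}}{20959}$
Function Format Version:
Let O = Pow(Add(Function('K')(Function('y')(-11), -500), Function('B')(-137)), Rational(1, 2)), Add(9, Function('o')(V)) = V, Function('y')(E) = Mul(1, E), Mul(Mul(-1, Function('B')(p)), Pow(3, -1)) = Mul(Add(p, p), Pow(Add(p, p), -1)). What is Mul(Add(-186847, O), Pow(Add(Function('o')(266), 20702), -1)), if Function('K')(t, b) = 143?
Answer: Add(Rational(-186847, 20959), Mul(Rational(2, 20959), Pow(35, Rational(1, 2)))) ≈ -8.9143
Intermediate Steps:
Function('B')(p) = -3 (Function('B')(p) = Mul(-3, Mul(Add(p, p), Pow(Add(p, p), -1))) = Mul(-3, Mul(Mul(2, p), Pow(Mul(2, p), -1))) = Mul(-3, Mul(Mul(2, p), Mul(Rational(1, 2), Pow(p, -1)))) = Mul(-3, 1) = -3)
Function('y')(E) = E
Function('o')(V) = Add(-9, V)
O = Mul(2, Pow(35, Rational(1, 2))) (O = Pow(Add(143, -3), Rational(1, 2)) = Pow(140, Rational(1, 2)) = Mul(2, Pow(35, Rational(1, 2))) ≈ 11.832)
Mul(Add(-186847, O), Pow(Add(Function('o')(266), 20702), -1)) = Mul(Add(-186847, Mul(2, Pow(35, Rational(1, 2)))), Pow(Add(Add(-9, 266), 20702), -1)) = Mul(Add(-186847, Mul(2, Pow(35, Rational(1, 2)))), Pow(Add(257, 20702), -1)) = Mul(Add(-186847, Mul(2, Pow(35, Rational(1, 2)))), Pow(20959, -1)) = Mul(Add(-186847, Mul(2, Pow(35, Rational(1, 2)))), Rational(1, 20959)) = Add(Rational(-186847, 20959), Mul(Rational(2, 20959), Pow(35, Rational(1, 2))))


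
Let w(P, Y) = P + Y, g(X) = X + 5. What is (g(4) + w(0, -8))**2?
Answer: 1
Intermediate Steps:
g(X) = 5 + X
(g(4) + w(0, -8))**2 = ((5 + 4) + (0 - 8))**2 = (9 - 8)**2 = 1**2 = 1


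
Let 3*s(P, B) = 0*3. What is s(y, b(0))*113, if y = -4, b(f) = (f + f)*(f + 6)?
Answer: 0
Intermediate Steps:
b(f) = 2*f*(6 + f) (b(f) = (2*f)*(6 + f) = 2*f*(6 + f))
s(P, B) = 0 (s(P, B) = (0*3)/3 = (⅓)*0 = 0)
s(y, b(0))*113 = 0*113 = 0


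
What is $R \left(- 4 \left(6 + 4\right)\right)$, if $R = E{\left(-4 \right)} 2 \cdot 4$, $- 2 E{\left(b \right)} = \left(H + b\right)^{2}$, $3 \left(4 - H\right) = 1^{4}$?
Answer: $\frac{160}{9} \approx 17.778$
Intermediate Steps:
$H = \frac{11}{3}$ ($H = 4 - \frac{1^{4}}{3} = 4 - \frac{1}{3} = \frac{11}{3} \approx 3.6667$)
$E{\left(b \right)} = - \frac{\left(\frac{11}{3} + b\right)^{2}}{2}$
$R = - \frac{4}{9}$ ($R = - \frac{\left(11 + 3 \left(-4\right)\right)^{2}}{18} \cdot 2 \cdot 4 = - \frac{\left(11 - 12\right)^{2}}{18} \cdot 2 \cdot 4 = - \frac{\left(-1\right)^{2}}{18} \cdot 2 \cdot 4 = \left(- \frac{1}{18}\right) 1 \cdot 2 \cdot 4 = \left(- \frac{1}{18}\right) 2 \cdot 4 = \left(- \frac{1}{9}\right) 4 = - \frac{4}{9} \approx -0.44444$)
$R \left(- 4 \left(6 + 4\right)\right) = - \frac{4 \left(- 4 \left(6 + 4\right)\right)}{9} = - \frac{4 \left(\left(-4\right) 10\right)}{9} = \left(- \frac{4}{9}\right) \left(-40\right) = \frac{160}{9}$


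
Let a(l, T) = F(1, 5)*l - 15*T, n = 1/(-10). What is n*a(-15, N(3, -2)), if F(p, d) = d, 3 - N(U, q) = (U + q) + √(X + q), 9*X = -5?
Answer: 21/2 - I*√23/2 ≈ 10.5 - 2.3979*I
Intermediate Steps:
X = -5/9 (X = (⅑)*(-5) = -5/9 ≈ -0.55556)
N(U, q) = 3 - U - q - √(-5/9 + q) (N(U, q) = 3 - ((U + q) + √(-5/9 + q)) = 3 - (U + q + √(-5/9 + q)) = 3 + (-U - q - √(-5/9 + q)) = 3 - U - q - √(-5/9 + q))
n = -⅒ ≈ -0.10000
a(l, T) = -15*T + 5*l (a(l, T) = 5*l - 15*T = -15*T + 5*l)
n*a(-15, N(3, -2)) = -(-15*(3 - 1*3 - 1*(-2) - √(-5 + 9*(-2))/3) + 5*(-15))/10 = -(-15*(3 - 3 + 2 - √(-5 - 18)/3) - 75)/10 = -(-15*(3 - 3 + 2 - I*√23/3) - 75)/10 = -(-15*(2 - I*√23/3) - 75)/10 = -((-30 + 5*I*√23) - 75)/10 = -(-105 + 5*I*√23)/10 = 21/2 - I*√23/2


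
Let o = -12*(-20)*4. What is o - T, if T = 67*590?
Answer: -38570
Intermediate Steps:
o = 960 (o = 240*4 = 960)
T = 39530
o - T = 960 - 1*39530 = 960 - 39530 = -38570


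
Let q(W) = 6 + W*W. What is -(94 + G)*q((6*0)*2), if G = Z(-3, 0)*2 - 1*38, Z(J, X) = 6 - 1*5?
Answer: -348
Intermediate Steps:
q(W) = 6 + W²
Z(J, X) = 1 (Z(J, X) = 6 - 5 = 1)
G = -36 (G = 1*2 - 1*38 = 2 - 38 = -36)
-(94 + G)*q((6*0)*2) = -(94 - 36)*(6 + ((6*0)*2)²) = -58*(6 + (0*2)²) = -58*(6 + 0²) = -58*(6 + 0) = -58*6 = -1*348 = -348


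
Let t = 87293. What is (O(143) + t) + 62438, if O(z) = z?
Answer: 149874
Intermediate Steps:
(O(143) + t) + 62438 = (143 + 87293) + 62438 = 87436 + 62438 = 149874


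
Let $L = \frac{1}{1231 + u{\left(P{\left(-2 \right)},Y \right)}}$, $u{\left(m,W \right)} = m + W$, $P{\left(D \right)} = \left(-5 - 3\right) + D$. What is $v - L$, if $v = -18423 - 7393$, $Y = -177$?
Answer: $- \frac{26951905}{1044} \approx -25816.0$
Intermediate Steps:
$P{\left(D \right)} = -8 + D$
$u{\left(m,W \right)} = W + m$
$L = \frac{1}{1044}$ ($L = \frac{1}{1231 - 187} = \frac{1}{1044} \approx 0.00095785$)
$v = -25816$ ($v = -18423 - 7393 = -25816$)
$v - L = -25816 - \frac{1}{1044} = - \frac{26951905}{1044}$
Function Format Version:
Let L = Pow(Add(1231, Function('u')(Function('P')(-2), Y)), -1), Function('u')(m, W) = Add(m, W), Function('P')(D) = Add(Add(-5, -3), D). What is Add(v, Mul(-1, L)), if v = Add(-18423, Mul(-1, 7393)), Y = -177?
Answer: Rational(-26951905, 1044) ≈ -25816.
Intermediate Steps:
Function('P')(D) = Add(-8, D)
Function('u')(m, W) = Add(W, m)
L = Rational(1, 1044) (L = Pow(Add(1231, Add(-177, Add(-8, -2))), -1) = Pow(Add(1231, Add(-177, -10)), -1) = Pow(Add(1231, -187), -1) = Pow(1044, -1) = Rational(1, 1044) ≈ 0.00095785)
v = -25816 (v = Add(-18423, -7393) = -25816)
Add(v, Mul(-1, L)) = Add(-25816, Mul(-1, Rational(1, 1044))) = Add(-25816, Rational(-1, 1044)) = Rational(-26951905, 1044)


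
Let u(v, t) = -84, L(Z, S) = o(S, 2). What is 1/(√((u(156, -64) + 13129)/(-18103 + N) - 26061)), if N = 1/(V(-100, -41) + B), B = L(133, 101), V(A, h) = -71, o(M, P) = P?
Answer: -14*I*√207466028235489/32553903693 ≈ -0.0061944*I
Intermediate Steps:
L(Z, S) = 2
B = 2
N = -1/69 (N = 1/(-71 + 2) = 1/(-69) = -1/69 ≈ -0.014493)
1/(√((u(156, -64) + 13129)/(-18103 + N) - 26061)) = 1/(√((-84 + 13129)/(-18103 - 1/69) - 26061)) = 1/(√(13045/(-1249108/69) - 26061)) = 1/(√(13045*(-69/1249108) - 26061)) = 1/(√(-900105/1249108 - 26061)) = 1/(√(-32553903693/1249108)) = 1/(I*√207466028235489/89222) = -14*I*√207466028235489/32553903693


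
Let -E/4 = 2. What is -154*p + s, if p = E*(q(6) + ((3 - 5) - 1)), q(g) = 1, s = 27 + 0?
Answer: -2437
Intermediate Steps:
E = -8 (E = -4*2 = -8)
s = 27
p = 16 (p = -8*(1 + ((3 - 5) - 1)) = -8*(1 + (-2 - 1)) = -8*(1 - 3) = -8*(-2) = 16)
-154*p + s = -154*16 + 27 = -2464 + 27 = -2437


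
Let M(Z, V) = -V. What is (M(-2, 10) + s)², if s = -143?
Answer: 23409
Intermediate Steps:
(M(-2, 10) + s)² = (-1*10 - 143)² = (-10 - 143)² = (-153)² = 23409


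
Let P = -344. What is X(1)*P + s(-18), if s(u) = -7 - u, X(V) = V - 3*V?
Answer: 699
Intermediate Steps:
X(V) = -2*V
X(1)*P + s(-18) = -2*1*(-344) + (-7 - 1*(-18)) = -2*(-344) + (-7 + 18) = 688 + 11 = 699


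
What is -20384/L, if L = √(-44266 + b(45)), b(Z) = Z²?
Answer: 20384*I*√42241/42241 ≈ 99.18*I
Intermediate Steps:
L = I*√42241 (L = √(-44266 + 45²) = √(-44266 + 2025) = √(-42241) = I*√42241 ≈ 205.53*I)
-20384/L = -20384*(-I*√42241/42241) = -(-20384)*I*√42241/42241 = 20384*I*√42241/42241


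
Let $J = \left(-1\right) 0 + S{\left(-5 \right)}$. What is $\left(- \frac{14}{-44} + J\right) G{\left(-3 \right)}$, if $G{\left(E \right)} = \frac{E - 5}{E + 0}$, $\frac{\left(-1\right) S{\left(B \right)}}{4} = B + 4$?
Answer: $\frac{380}{33} \approx 11.515$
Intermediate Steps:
$S{\left(B \right)} = -16 - 4 B$ ($S{\left(B \right)} = - 4 \left(B + 4\right) = - 4 \left(4 + B\right) = -16 - 4 B$)
$G{\left(E \right)} = \frac{-5 + E}{E}$
$J = 4$ ($J = \left(-1\right) 0 - -4 = 0 + \left(-16 + 20\right) = 0 + 4 = 4$)
$\left(- \frac{14}{-44} + J\right) G{\left(-3 \right)} = \left(- \frac{14}{-44} + 4\right) \frac{-5 - 3}{-3} = \left(\left(-14\right) \left(- \frac{1}{44}\right) + 4\right) \left(\left(- \frac{1}{3}\right) \left(-8\right)\right) = \left(\frac{7}{22} + 4\right) \frac{8}{3} = \frac{95}{22} \cdot \frac{8}{3} = \frac{380}{33}$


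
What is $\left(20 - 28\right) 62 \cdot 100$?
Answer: $-49600$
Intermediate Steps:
$\left(20 - 28\right) 62 \cdot 100 = \left(-8\right) 62 \cdot 100 = \left(-496\right) 100 = -49600$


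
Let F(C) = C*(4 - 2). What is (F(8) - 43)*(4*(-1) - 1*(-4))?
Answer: 0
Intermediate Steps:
F(C) = 2*C (F(C) = C*2 = 2*C)
(F(8) - 43)*(4*(-1) - 1*(-4)) = (2*8 - 43)*(4*(-1) - 1*(-4)) = (16 - 43)*(-4 + 4) = -27*0 = 0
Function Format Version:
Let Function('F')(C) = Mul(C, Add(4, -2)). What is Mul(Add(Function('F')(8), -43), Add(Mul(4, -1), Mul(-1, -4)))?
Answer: 0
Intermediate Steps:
Function('F')(C) = Mul(2, C) (Function('F')(C) = Mul(C, 2) = Mul(2, C))
Mul(Add(Function('F')(8), -43), Add(Mul(4, -1), Mul(-1, -4))) = Mul(Add(Mul(2, 8), -43), Add(Mul(4, -1), Mul(-1, -4))) = Mul(Add(16, -43), Add(-4, 4)) = Mul(-27, 0) = 0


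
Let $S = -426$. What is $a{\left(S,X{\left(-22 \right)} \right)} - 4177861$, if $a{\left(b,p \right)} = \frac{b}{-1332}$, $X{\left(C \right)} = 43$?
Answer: $- \frac{927485071}{222} \approx -4.1779 \cdot 10^{6}$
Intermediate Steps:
$a{\left(b,p \right)} = - \frac{b}{1332}$ ($a{\left(b,p \right)} = b \left(- \frac{1}{1332}\right) = - \frac{b}{1332}$)
$a{\left(S,X{\left(-22 \right)} \right)} - 4177861 = \left(- \frac{1}{1332}\right) \left(-426\right) - 4177861 = \frac{71}{222} - 4177861 = - \frac{927485071}{222}$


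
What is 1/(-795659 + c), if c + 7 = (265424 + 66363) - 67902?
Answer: -1/531781 ≈ -1.8805e-6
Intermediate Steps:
c = 263878 (c = -7 + ((265424 + 66363) - 67902) = -7 + (331787 - 67902) = -7 + 263885 = 263878)
1/(-795659 + c) = 1/(-795659 + 263878) = 1/(-531781) = -1/531781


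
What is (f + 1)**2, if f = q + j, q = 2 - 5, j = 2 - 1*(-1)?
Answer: 1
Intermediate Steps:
j = 3 (j = 2 + 1 = 3)
q = -3
f = 0 (f = -3 + 3 = 0)
(f + 1)**2 = (0 + 1)**2 = 1**2 = 1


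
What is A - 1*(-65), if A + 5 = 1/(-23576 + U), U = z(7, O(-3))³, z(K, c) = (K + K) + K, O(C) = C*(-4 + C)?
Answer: 858899/14315 ≈ 60.000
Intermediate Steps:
z(K, c) = 3*K (z(K, c) = 2*K + K = 3*K)
U = 9261 (U = (3*7)³ = 21³ = 9261)
A = -71576/14315 (A = -5 + 1/(-23576 + 9261) = -5 + 1/(-14315) = -5 - 1/14315 = -71576/14315 ≈ -5.0001)
A - 1*(-65) = -71576/14315 - 1*(-65) = -71576/14315 + 65 = 858899/14315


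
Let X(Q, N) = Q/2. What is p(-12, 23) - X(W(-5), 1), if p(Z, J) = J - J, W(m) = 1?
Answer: -1/2 ≈ -0.50000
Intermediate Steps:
X(Q, N) = Q/2 (X(Q, N) = Q*(1/2) = Q/2)
p(Z, J) = 0
p(-12, 23) - X(W(-5), 1) = 0 - 1/2 = -1/2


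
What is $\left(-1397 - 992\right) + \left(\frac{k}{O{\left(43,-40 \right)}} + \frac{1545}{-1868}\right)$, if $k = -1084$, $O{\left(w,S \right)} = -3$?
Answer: $- \frac{11367679}{5604} \approx -2028.5$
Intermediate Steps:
$\left(-1397 - 992\right) + \left(\frac{k}{O{\left(43,-40 \right)}} + \frac{1545}{-1868}\right) = \left(-1397 - 992\right) + \left(- \frac{1084}{-3} + \frac{1545}{-1868}\right) = -2389 + \left(\left(-1084\right) \left(- \frac{1}{3}\right) + 1545 \left(- \frac{1}{1868}\right)\right) = -2389 + \left(\frac{1084}{3} - \frac{1545}{1868}\right) = -2389 + \frac{2020277}{5604} = - \frac{11367679}{5604}$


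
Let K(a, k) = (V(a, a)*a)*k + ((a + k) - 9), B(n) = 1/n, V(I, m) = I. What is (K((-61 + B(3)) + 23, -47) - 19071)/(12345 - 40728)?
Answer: 772625/255447 ≈ 3.0246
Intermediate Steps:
K(a, k) = -9 + a + k + k*a² (K(a, k) = (a*a)*k + ((a + k) - 9) = a²*k + (-9 + a + k) = k*a² + (-9 + a + k) = -9 + a + k + k*a²)
(K((-61 + B(3)) + 23, -47) - 19071)/(12345 - 40728) = ((-9 + ((-61 + 1/3) + 23) - 47 - 47*((-61 + 1/3) + 23)²) - 19071)/(12345 - 40728) = ((-9 + ((-61 + ⅓) + 23) - 47 - 47*((-61 + ⅓) + 23)²) - 19071)/(-28383) = ((-9 + (-182/3 + 23) - 47 - 47*(-182/3 + 23)²) - 19071)*(-1/28383) = ((-9 - 113/3 - 47 - 47*(-113/3)²) - 19071)*(-1/28383) = ((-9 - 113/3 - 47 - 47*12769/9) - 19071)*(-1/28383) = ((-9 - 113/3 - 47 - 600143/9) - 19071)*(-1/28383) = (-600986/9 - 19071)*(-1/28383) = -772625/9*(-1/28383) = 772625/255447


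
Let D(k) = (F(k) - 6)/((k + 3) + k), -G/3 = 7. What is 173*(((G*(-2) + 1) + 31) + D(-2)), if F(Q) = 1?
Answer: 13667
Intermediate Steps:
G = -21 (G = -3*7 = -21)
D(k) = -5/(3 + 2*k) (D(k) = (1 - 6)/((k + 3) + k) = -5/((3 + k) + k) = -5/(3 + 2*k))
173*(((G*(-2) + 1) + 31) + D(-2)) = 173*(((-21*(-2) + 1) + 31) - 5/(3 + 2*(-2))) = 173*(((42 + 1) + 31) - 5/(3 - 4)) = 173*((43 + 31) - 5/(-1)) = 173*(74 - 5*(-1)) = 173*(74 + 5) = 173*79 = 13667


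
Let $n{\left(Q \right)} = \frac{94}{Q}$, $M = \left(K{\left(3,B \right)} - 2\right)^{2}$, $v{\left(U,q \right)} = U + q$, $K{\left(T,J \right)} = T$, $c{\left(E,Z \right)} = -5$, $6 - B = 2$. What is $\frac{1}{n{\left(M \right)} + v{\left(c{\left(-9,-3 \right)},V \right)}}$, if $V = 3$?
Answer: $\frac{1}{92} \approx 0.01087$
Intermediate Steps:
$B = 4$ ($B = 6 - 2 = 4$)
$M = 1$ ($M = \left(3 - 2\right)^{2} = 1^{2} = 1$)
$\frac{1}{n{\left(M \right)} + v{\left(c{\left(-9,-3 \right)},V \right)}} = \frac{1}{\frac{94}{1} + \left(-5 + 3\right)} = \frac{1}{94 \cdot 1 - 2} = \frac{1}{94 - 2} = \frac{1}{92}$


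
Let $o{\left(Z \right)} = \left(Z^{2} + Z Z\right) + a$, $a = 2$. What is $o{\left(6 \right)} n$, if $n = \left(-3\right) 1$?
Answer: $-222$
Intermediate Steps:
$n = -3$
$o{\left(Z \right)} = 2 + 2 Z^{2}$ ($o{\left(Z \right)} = \left(Z^{2} + Z Z\right) + 2 = \left(Z^{2} + Z^{2}\right) + 2 = 2 Z^{2} + 2 = 2 + 2 Z^{2}$)
$o{\left(6 \right)} n = \left(2 + 2 \cdot 6^{2}\right) \left(-3\right) = \left(2 + 2 \cdot 36\right) \left(-3\right) = \left(2 + 72\right) \left(-3\right) = 74 \left(-3\right) = -222$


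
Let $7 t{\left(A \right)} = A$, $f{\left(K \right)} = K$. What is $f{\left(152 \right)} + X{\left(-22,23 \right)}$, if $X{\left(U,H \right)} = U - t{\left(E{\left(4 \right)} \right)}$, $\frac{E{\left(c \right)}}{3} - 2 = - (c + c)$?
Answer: $\frac{928}{7} \approx 132.57$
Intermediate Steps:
$E{\left(c \right)} = 6 - 6 c$ ($E{\left(c \right)} = 6 + 3 \left(- (c + c)\right) = 6 + 3 \left(- 2 c\right) = 6 - 6 c$)
$t{\left(A \right)} = \frac{A}{7}$
$X{\left(U,H \right)} = \frac{18}{7} + U$ ($X{\left(U,H \right)} = U - \frac{6 - 24}{7} = U - \frac{1}{7} \left(-18\right) = U - - \frac{18}{7} = U + \frac{18}{7} = \frac{18}{7} + U$)
$f{\left(152 \right)} + X{\left(-22,23 \right)} = 152 + \left(\frac{18}{7} - 22\right) = 152 - \frac{136}{7} = \frac{928}{7}$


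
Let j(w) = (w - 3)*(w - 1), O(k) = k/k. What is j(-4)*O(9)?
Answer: 35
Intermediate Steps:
O(k) = 1
j(w) = (-1 + w)*(-3 + w) (j(w) = (-3 + w)*(-1 + w) = (-1 + w)*(-3 + w))
j(-4)*O(9) = (3 + (-4)**2 - 4*(-4))*1 = (3 + 16 + 16)*1 = 35*1 = 35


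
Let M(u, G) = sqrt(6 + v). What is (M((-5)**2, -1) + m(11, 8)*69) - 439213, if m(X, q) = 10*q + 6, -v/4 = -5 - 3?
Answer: -433279 + sqrt(38) ≈ -4.3327e+5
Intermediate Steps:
v = 32 (v = -4*(-5 - 3) = -4*(-8) = 32)
m(X, q) = 6 + 10*q
M(u, G) = sqrt(38) (M(u, G) = sqrt(6 + 32) = sqrt(38))
(M((-5)**2, -1) + m(11, 8)*69) - 439213 = (sqrt(38) + (6 + 10*8)*69) - 439213 = (sqrt(38) + (6 + 80)*69) - 439213 = (sqrt(38) + 86*69) - 439213 = (sqrt(38) + 5934) - 439213 = (5934 + sqrt(38)) - 439213 = -433279 + sqrt(38)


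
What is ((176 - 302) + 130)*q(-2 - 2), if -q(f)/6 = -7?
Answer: 168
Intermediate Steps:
q(f) = 42 (q(f) = -6*(-7) = 42)
((176 - 302) + 130)*q(-2 - 2) = ((176 - 302) + 130)*42 = (-126 + 130)*42 = 4*42 = 168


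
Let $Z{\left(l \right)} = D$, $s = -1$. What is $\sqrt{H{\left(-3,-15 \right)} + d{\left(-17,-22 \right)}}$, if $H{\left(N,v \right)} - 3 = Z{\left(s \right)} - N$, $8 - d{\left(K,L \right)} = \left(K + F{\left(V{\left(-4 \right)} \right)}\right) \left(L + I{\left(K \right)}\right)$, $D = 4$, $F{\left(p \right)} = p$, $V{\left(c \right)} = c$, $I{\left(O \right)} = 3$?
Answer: $i \sqrt{381} \approx 19.519 i$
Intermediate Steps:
$d{\left(K,L \right)} = 8 - \left(-4 + K\right) \left(3 + L\right)$ ($d{\left(K,L \right)} = 8 - \left(K - 4\right) \left(L + 3\right) = 8 - \left(-4 + K\right) \left(3 + L\right)$)
$Z{\left(l \right)} = 4$
$H{\left(N,v \right)} = 7 - N$ ($H{\left(N,v \right)} = 3 - \left(-4 + N\right) = 7 - N$)
$\sqrt{H{\left(-3,-15 \right)} + d{\left(-17,-22 \right)}} = \sqrt{\left(7 - -3\right) + \left(20 - -51 + 4 \left(-22\right) - \left(-17\right) \left(-22\right)\right)} = \sqrt{\left(7 + 3\right) + \left(20 + 51 - 88 - 374\right)} = \sqrt{10 - 391} = \sqrt{-381} = i \sqrt{381}$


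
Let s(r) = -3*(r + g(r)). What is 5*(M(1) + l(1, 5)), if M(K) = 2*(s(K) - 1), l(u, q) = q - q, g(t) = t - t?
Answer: -40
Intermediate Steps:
g(t) = 0
l(u, q) = 0
s(r) = -3*r (s(r) = -3*(r + 0) = -3*r)
M(K) = -2 - 6*K (M(K) = 2*(-3*K - 1) = 2*(-1 - 3*K) = -2 - 6*K)
5*(M(1) + l(1, 5)) = 5*((-2 - 6*1) + 0) = 5*((-2 - 6) + 0) = 5*(-8 + 0) = 5*(-8) = -40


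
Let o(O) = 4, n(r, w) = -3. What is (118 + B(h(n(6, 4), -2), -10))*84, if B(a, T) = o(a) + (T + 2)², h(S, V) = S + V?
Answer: 15624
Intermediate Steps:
B(a, T) = 4 + (2 + T)² (B(a, T) = 4 + (T + 2)² = 4 + (2 + T)²)
(118 + B(h(n(6, 4), -2), -10))*84 = (118 + (4 + (2 - 10)²))*84 = (118 + (4 + (-8)²))*84 = (118 + (4 + 64))*84 = (118 + 68)*84 = 186*84 = 15624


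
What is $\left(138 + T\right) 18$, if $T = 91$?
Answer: $4122$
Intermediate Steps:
$\left(138 + T\right) 18 = \left(138 + 91\right) 18 = 229 \cdot 18 = 4122$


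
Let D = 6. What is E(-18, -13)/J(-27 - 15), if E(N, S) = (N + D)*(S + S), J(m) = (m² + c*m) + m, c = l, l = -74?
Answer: 52/805 ≈ 0.064596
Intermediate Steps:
c = -74
J(m) = m² - 73*m (J(m) = (m² - 74*m) + m = m² - 73*m)
E(N, S) = 2*S*(6 + N) (E(N, S) = (N + 6)*(S + S) = (6 + N)*(2*S) = 2*S*(6 + N))
E(-18, -13)/J(-27 - 15) = (2*(-13)*(6 - 18))/(((-27 - 15)*(-73 + (-27 - 15)))) = (2*(-13)*(-12))/((-42*(-73 - 42))) = 312/((-42*(-115))) = 312/4830 = 312*(1/4830) = 52/805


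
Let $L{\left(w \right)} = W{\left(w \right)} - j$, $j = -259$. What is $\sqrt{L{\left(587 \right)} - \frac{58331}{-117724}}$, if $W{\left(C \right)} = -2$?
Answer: $\frac{\sqrt{892153645969}}{58862} \approx 16.047$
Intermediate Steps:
$L{\left(w \right)} = 257$ ($L{\left(w \right)} = -2 - -259 = -2 + 259 = 257$)
$\sqrt{L{\left(587 \right)} - \frac{58331}{-117724}} = \sqrt{257 - \frac{58331}{-117724}} = \sqrt{257 - - \frac{58331}{117724}} = \sqrt{257 + \frac{58331}{117724}} = \sqrt{\frac{30313399}{117724}} = \frac{\sqrt{892153645969}}{58862}$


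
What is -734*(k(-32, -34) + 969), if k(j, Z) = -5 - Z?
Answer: -732532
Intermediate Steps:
-734*(k(-32, -34) + 969) = -734*((-5 - 1*(-34)) + 969) = -734*((-5 + 34) + 969) = -734*(29 + 969) = -734*998 = -732532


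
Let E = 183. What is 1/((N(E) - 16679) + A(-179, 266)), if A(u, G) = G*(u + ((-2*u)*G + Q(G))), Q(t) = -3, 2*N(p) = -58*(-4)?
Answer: 1/25265673 ≈ 3.9579e-8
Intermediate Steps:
N(p) = 116 (N(p) = (-58*(-4))/2 = (1/2)*232 = 116)
A(u, G) = G*(-3 + u - 2*G*u) (A(u, G) = G*(u + ((-2*u)*G - 3)) = G*(u + (-2*G*u - 3)) = G*(u + (-3 - 2*G*u)) = G*(-3 + u - 2*G*u))
1/((N(E) - 16679) + A(-179, 266)) = 1/((116 - 16679) + 266*(-3 - 179 - 2*266*(-179))) = 1/(-16563 + 266*(-3 - 179 + 95228)) = 1/(-16563 + 266*95046) = 1/(-16563 + 25282236) = 1/25265673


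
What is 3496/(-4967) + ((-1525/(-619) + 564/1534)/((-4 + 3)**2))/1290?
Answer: -2134473461009/3042074763390 ≈ -0.70165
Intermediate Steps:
3496/(-4967) + ((-1525/(-619) + 564/1534)/((-4 + 3)**2))/1290 = 3496*(-1/4967) + ((-1525*(-1/619) + 564*(1/1534))/((-1)**2))*(1/1290) = -3496/4967 + ((1525/619 + 282/767)/1)*(1/1290) = -3496/4967 + ((1344233/474773)*1)*(1/1290) = -3496/4967 + (1344233/474773)*(1/1290) = -3496/4967 + 1344233/612457170 = -2134473461009/3042074763390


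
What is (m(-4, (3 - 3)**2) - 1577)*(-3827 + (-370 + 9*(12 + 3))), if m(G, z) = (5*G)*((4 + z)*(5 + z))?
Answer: 8030574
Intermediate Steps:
m(G, z) = 5*G*(4 + z)*(5 + z)
(m(-4, (3 - 3)**2) - 1577)*(-3827 + (-370 + 9*(12 + 3))) = (5*(-4)*(20 + ((3 - 3)**2)**2 + 9*(3 - 3)**2) - 1577)*(-3827 + (-370 + 9*(12 + 3))) = (5*(-4)*(20 + (0**2)**2 + 9*0**2) - 1577)*(-3827 + (-370 + 9*15)) = (5*(-4)*(20 + 0**2 + 9*0) - 1577)*(-3827 + (-370 + 135)) = (5*(-4)*(20 + 0 + 0) - 1577)*(-3827 - 235) = (5*(-4)*20 - 1577)*(-4062) = (-400 - 1577)*(-4062) = -1977*(-4062) = 8030574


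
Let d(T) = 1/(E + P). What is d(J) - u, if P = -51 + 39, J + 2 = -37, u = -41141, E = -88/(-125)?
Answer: 58090967/1412 ≈ 41141.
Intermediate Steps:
E = 88/125 (E = -88*(-1/125) = 88/125 ≈ 0.70400)
J = -39 (J = -2 - 37 = -39)
P = -12
d(T) = -125/1412 (d(T) = 1/(88/125 - 12) = 1/(-1412/125) = -125/1412)
d(J) - u = -125/1412 - 1*(-41141) = -125/1412 + 41141 = 58090967/1412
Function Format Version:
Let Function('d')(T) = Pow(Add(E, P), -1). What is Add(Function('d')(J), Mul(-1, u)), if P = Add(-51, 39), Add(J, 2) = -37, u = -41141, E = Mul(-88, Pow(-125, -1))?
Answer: Rational(58090967, 1412) ≈ 41141.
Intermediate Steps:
E = Rational(88, 125) (E = Mul(-88, Rational(-1, 125)) = Rational(88, 125) ≈ 0.70400)
J = -39 (J = Add(-2, -37) = -39)
P = -12
Function('d')(T) = Rational(-125, 1412) (Function('d')(T) = Pow(Add(Rational(88, 125), -12), -1) = Pow(Rational(-1412, 125), -1) = Rational(-125, 1412))
Add(Function('d')(J), Mul(-1, u)) = Add(Rational(-125, 1412), Mul(-1, -41141)) = Add(Rational(-125, 1412), 41141) = Rational(58090967, 1412)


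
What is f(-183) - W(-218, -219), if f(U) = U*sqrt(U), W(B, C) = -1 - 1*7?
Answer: 8 - 183*I*sqrt(183) ≈ 8.0 - 2475.6*I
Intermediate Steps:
W(B, C) = -8 (W(B, C) = -1 - 7 = -8)
f(U) = U**(3/2)
f(-183) - W(-218, -219) = (-183)**(3/2) - 1*(-8) = -183*I*sqrt(183) + 8 = 8 - 183*I*sqrt(183)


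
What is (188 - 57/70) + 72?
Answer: 18143/70 ≈ 259.19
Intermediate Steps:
(188 - 57/70) + 72 = 13103/70 + 72 = 18143/70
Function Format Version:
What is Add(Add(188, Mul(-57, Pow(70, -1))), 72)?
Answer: Rational(18143, 70) ≈ 259.19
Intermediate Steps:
Add(Add(188, Mul(-57, Pow(70, -1))), 72) = Add(Add(188, Mul(-57, Rational(1, 70))), 72) = Add(Add(188, Rational(-57, 70)), 72) = Add(Rational(13103, 70), 72) = Rational(18143, 70)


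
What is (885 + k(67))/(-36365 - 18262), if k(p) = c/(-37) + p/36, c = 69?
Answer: -1178815/72763164 ≈ -0.016201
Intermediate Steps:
k(p) = -69/37 + p/36 (k(p) = 69/(-37) + p/36 = 69*(-1/37) + p*(1/36) = -69/37 + p/36)
(885 + k(67))/(-36365 - 18262) = (885 + (-69/37 + (1/36)*67))/(-36365 - 18262) = (885 + (-69/37 + 67/36))/(-54627) = (885 - 5/1332)*(-1/54627) = (1178815/1332)*(-1/54627) = -1178815/72763164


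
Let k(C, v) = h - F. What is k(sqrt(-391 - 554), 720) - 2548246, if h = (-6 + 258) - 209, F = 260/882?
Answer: -1123757653/441 ≈ -2.5482e+6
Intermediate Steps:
F = 130/441 (F = 260*(1/882) = 130/441 ≈ 0.29478)
h = 43 (h = 252 - 209 = 43)
k(C, v) = 18833/441 (k(C, v) = 43 - 1*130/441 = 43 - 130/441 = 18833/441)
k(sqrt(-391 - 554), 720) - 2548246 = 18833/441 - 2548246 = -1123757653/441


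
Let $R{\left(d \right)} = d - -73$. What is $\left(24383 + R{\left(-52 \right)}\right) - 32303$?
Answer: $-7899$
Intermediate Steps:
$R{\left(d \right)} = 73 + d$ ($R{\left(d \right)} = d + 73 = 73 + d$)
$\left(24383 + R{\left(-52 \right)}\right) - 32303 = \left(24383 + \left(73 - 52\right)\right) - 32303 = \left(24383 + 21\right) - 32303 = 24404 - 32303 = -7899$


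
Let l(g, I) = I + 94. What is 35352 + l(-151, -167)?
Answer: 35279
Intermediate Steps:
l(g, I) = 94 + I
35352 + l(-151, -167) = 35352 + (94 - 167) = 35352 - 73 = 35279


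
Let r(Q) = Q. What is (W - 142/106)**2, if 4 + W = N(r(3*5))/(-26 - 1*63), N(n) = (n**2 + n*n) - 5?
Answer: 300304/2809 ≈ 106.91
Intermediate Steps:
N(n) = -5 + 2*n**2 (N(n) = (n**2 + n**2) - 5 = 2*n**2 - 5 = -5 + 2*n**2)
W = -9 (W = -4 + (-5 + 2*(3*5)**2)/(-26 - 1*63) = -4 + (-5 + 2*15**2)/(-26 - 63) = -4 + (-5 + 2*225)/(-89) = -4 + (-5 + 450)*(-1/89) = -4 + 445*(-1/89) = -4 - 5 = -9)
(W - 142/106)**2 = (-9 - 142/106)**2 = (-9 - 142*1/106)**2 = (-9 - 71/53)**2 = (-548/53)**2 = 300304/2809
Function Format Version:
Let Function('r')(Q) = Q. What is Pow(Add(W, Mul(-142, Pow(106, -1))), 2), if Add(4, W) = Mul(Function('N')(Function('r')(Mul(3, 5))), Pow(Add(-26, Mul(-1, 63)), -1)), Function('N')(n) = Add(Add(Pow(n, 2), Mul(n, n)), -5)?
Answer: Rational(300304, 2809) ≈ 106.91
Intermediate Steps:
Function('N')(n) = Add(-5, Mul(2, Pow(n, 2))) (Function('N')(n) = Add(Add(Pow(n, 2), Pow(n, 2)), -5) = Add(Mul(2, Pow(n, 2)), -5) = Add(-5, Mul(2, Pow(n, 2))))
W = -9 (W = Add(-4, Mul(Add(-5, Mul(2, Pow(Mul(3, 5), 2))), Pow(Add(-26, Mul(-1, 63)), -1))) = Add(-4, Mul(Add(-5, Mul(2, Pow(15, 2))), Pow(Add(-26, -63), -1))) = Add(-4, Mul(Add(-5, Mul(2, 225)), Pow(-89, -1))) = Add(-4, Mul(Add(-5, 450), Rational(-1, 89))) = Add(-4, Mul(445, Rational(-1, 89))) = Add(-4, -5) = -9)
Pow(Add(W, Mul(-142, Pow(106, -1))), 2) = Pow(Add(-9, Mul(-142, Pow(106, -1))), 2) = Pow(Add(-9, Mul(-142, Rational(1, 106))), 2) = Pow(Add(-9, Rational(-71, 53)), 2) = Pow(Rational(-548, 53), 2) = Rational(300304, 2809)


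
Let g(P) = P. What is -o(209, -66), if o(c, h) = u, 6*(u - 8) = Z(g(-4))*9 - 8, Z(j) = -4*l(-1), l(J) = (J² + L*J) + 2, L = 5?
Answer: -56/3 ≈ -18.667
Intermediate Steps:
l(J) = 2 + J² + 5*J (l(J) = (J² + 5*J) + 2 = 2 + J² + 5*J)
Z(j) = 8 (Z(j) = -4*(2 + (-1)² + 5*(-1)) = -4*(2 + 1 - 5) = -4*(-2) = 8)
u = 56/3 (u = 8 + (8*9 - 8)/6 = 8 + (72 - 8)/6 = 8 + (⅙)*64 = 8 + 32/3 = 56/3 ≈ 18.667)
o(c, h) = 56/3
-o(209, -66) = -1*56/3 = -56/3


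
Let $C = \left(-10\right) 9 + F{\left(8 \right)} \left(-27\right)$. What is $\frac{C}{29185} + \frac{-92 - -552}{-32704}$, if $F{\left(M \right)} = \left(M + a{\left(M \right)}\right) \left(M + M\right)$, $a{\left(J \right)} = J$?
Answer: $- \frac{60604627}{238616560} \approx -0.25398$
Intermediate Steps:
$F{\left(M \right)} = 4 M^{2}$ ($F{\left(M \right)} = \left(M + M\right) \left(M + M\right) = 2 M 2 M = 4 M^{2}$)
$C = -7002$ ($C = \left(-10\right) 9 + 4 \cdot 8^{2} \left(-27\right) = -90 + 4 \cdot 64 \left(-27\right) = -90 + 256 \left(-27\right) = -90 - 6912 = -7002$)
$\frac{C}{29185} + \frac{-92 - -552}{-32704} = - \frac{7002}{29185} + \frac{-92 - -552}{-32704} = \left(-7002\right) \frac{1}{29185} + \left(-92 + 552\right) \left(- \frac{1}{32704}\right) = - \frac{7002}{29185} + 460 \left(- \frac{1}{32704}\right) = - \frac{7002}{29185} - \frac{115}{8176} = - \frac{60604627}{238616560}$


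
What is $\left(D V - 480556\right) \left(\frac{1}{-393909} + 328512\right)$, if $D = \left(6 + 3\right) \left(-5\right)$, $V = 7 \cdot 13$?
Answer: $- \frac{62715697264535957}{393909} \approx -1.5921 \cdot 10^{11}$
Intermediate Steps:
$V = 91$
$D = -45$ ($D = 9 \left(-5\right) = -45$)
$\left(D V - 480556\right) \left(\frac{1}{-393909} + 328512\right) = \left(\left(-45\right) 91 - 480556\right) \left(\frac{1}{-393909} + 328512\right) = \left(-4095 - 480556\right) \left(- \frac{1}{393909} + 328512\right) = \left(-484651\right) \frac{129403833407}{393909} = - \frac{62715697264535957}{393909}$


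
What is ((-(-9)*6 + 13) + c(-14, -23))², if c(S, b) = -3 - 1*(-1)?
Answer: 4225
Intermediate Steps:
c(S, b) = -2 (c(S, b) = -3 + 1 = -2)
((-(-9)*6 + 13) + c(-14, -23))² = ((-(-9)*6 + 13) - 2)² = ((-9*(-6) + 13) - 2)² = ((54 + 13) - 2)² = (67 - 2)² = 65² = 4225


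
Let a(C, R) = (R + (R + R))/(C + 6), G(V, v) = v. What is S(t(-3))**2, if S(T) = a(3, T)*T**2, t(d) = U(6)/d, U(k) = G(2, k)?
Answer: 64/9 ≈ 7.1111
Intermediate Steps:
U(k) = k
t(d) = 6/d
a(C, R) = 3*R/(6 + C) (a(C, R) = (R + 2*R)/(6 + C) = (3*R)/(6 + C) = 3*R/(6 + C))
S(T) = T**3/3 (S(T) = (3*T/(6 + 3))*T**2 = (3*T/9)*T**2 = (3*T*(1/9))*T**2 = (T/3)*T**2 = T**3/3)
S(t(-3))**2 = ((6/(-3))**3/3)**2 = ((6*(-1/3))**3/3)**2 = ((1/3)*(-2)**3)**2 = ((1/3)*(-8))**2 = (-8/3)**2 = 64/9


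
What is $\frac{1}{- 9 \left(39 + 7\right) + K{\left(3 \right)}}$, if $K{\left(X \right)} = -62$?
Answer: $- \frac{1}{476} \approx -0.0021008$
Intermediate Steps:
$\frac{1}{- 9 \left(39 + 7\right) + K{\left(3 \right)}} = \frac{1}{- 9 \left(39 + 7\right) - 62} = \frac{1}{\left(-9\right) 46 - 62} = \frac{1}{-414 - 62} = \frac{1}{-476} = - \frac{1}{476}$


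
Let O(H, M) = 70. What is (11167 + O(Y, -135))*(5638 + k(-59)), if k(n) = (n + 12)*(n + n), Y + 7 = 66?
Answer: 125674608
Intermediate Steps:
Y = 59 (Y = -7 + 66 = 59)
k(n) = 2*n*(12 + n) (k(n) = (12 + n)*(2*n) = 2*n*(12 + n))
(11167 + O(Y, -135))*(5638 + k(-59)) = (11167 + 70)*(5638 + 2*(-59)*(12 - 59)) = 11237*(5638 + 2*(-59)*(-47)) = 11237*(5638 + 5546) = 11237*11184 = 125674608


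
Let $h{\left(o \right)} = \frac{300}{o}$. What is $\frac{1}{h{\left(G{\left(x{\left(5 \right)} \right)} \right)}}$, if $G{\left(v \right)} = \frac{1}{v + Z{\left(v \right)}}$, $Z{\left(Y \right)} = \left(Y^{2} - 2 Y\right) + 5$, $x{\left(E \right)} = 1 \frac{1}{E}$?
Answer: $\frac{1}{1452} \approx 0.00068871$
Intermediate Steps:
$x{\left(E \right)} = \frac{1}{E}$
$Z{\left(Y \right)} = 5 + Y^{2} - 2 Y$
$G{\left(v \right)} = \frac{1}{5 + v^{2} - v}$ ($G{\left(v \right)} = \frac{1}{v + \left(5 + v^{2} - 2 v\right)} = \frac{1}{5 + v^{2} - v}$)
$\frac{1}{h{\left(G{\left(x{\left(5 \right)} \right)} \right)}} = \frac{1}{300 \frac{1}{\frac{1}{5 + \left(\frac{1}{5}\right)^{2} - \frac{1}{5}}}} = \frac{1}{300 \frac{1}{\frac{1}{5 + \frac{1}{25} - \frac{1}{5}}}} = \frac{1}{300 \frac{1}{\frac{1}{\frac{121}{25}}}} = \frac{1}{300 \frac{1}{\frac{25}{121}}} = \frac{1}{300 \cdot \frac{121}{25}} = \frac{1}{1452}$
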